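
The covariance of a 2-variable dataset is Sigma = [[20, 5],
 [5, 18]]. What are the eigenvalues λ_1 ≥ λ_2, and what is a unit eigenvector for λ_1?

Step 1 — characteristic polynomial of 2×2 Sigma:
  det(Sigma - λI) = λ² - trace · λ + det = 0.
  trace = 20 + 18 = 38, det = 20·18 - (5)² = 335.
Step 2 — discriminant:
  Δ = trace² - 4·det = 1444 - 1340 = 104.
Step 3 — eigenvalues:
  λ = (trace ± √Δ)/2 = (38 ± 10.198)/2,
  λ_1 = 24.099,  λ_2 = 13.901.

Step 4 — unit eigenvector for λ_1: solve (Sigma - λ_1 I)v = 0. First row:
  (20 - 24.099)·v_x + (5)·v_y = 0, i.e. (-4.099)·v_x + (5)·v_y = 0,
  so v ∝ (b, λ_1 - a) = (5, 4.099) = u.
  ||u|| = √((5)² + (4.099)²) = √(41.802) ≈ 6.4654,
  v_1 = u/||u|| ≈ (0.7733, 0.634) (||v_1|| = 1).

λ_1 = 24.099,  λ_2 = 13.901;  v_1 ≈ (0.7733, 0.634)


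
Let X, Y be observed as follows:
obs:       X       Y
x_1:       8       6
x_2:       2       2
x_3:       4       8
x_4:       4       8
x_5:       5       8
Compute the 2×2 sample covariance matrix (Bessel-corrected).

Step 1 — column means:
  mean(X) = (8 + 2 + 4 + 4 + 5) / 5 = 23/5 = 4.6
  mean(Y) = (6 + 2 + 8 + 8 + 8) / 5 = 32/5 = 6.4

Step 2 — sample covariance S[i,j] = (1/(n-1)) · Σ_k (x_{k,i} - mean_i) · (x_{k,j} - mean_j), with n-1 = 4.
  S[X,X] = ((3.4)·(3.4) + (-2.6)·(-2.6) + (-0.6)·(-0.6) + (-0.6)·(-0.6) + (0.4)·(0.4)) / 4 = 19.2/4 = 4.8
  S[X,Y] = ((3.4)·(-0.4) + (-2.6)·(-4.4) + (-0.6)·(1.6) + (-0.6)·(1.6) + (0.4)·(1.6)) / 4 = 8.8/4 = 2.2
  S[Y,Y] = ((-0.4)·(-0.4) + (-4.4)·(-4.4) + (1.6)·(1.6) + (1.6)·(1.6) + (1.6)·(1.6)) / 4 = 27.2/4 = 6.8

S is symmetric (S[j,i] = S[i,j]). Assembling:

S = [[4.8, 2.2],
 [2.2, 6.8]]


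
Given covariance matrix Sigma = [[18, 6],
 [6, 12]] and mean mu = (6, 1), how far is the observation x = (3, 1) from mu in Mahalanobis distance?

Step 1 — centre the observation: (x - mu) = (-3, 0).

Step 2 — invert Sigma. det(Sigma) = 18·12 - (6)² = 180.
  Sigma^{-1} = (1/det) · [[d, -b], [-b, a]] = [[0.0667, -0.0333],
 [-0.0333, 0.1]].

Step 3 — form the quadratic (x - mu)^T · Sigma^{-1} · (x - mu):
  Sigma^{-1} · (x - mu) = (-0.2, 0.1).
  (x - mu)^T · [Sigma^{-1} · (x - mu)] = (-3)·(-0.2) + (0)·(0.1) = 0.6.

Step 4 — take square root: d = √(0.6) ≈ 0.7746.

d(x, mu) = √(0.6) ≈ 0.7746


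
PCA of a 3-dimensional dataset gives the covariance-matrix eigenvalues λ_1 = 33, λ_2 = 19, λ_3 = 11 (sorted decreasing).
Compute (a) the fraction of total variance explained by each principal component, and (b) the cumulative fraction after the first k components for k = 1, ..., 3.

Step 1 — total variance = trace(Sigma) = Σ λ_i = 33 + 19 + 11 = 63.

Step 2 — fraction explained by component i = λ_i / Σ λ:
  PC1: 33/63 = 0.5238
  PC2: 19/63 = 0.3016
  PC3: 11/63 = 0.1746

Step 3 — cumulative fraction after k components = (λ_1 + ... + λ_k) / Σ λ:
  k = 1: 33/63 = 0.5238
  k = 2: (33 + 19)/63 = 52/63 = 0.8254
  k = 3: (33 + 19 + 11)/63 = 63/63 = 1

Summary (fraction, with percent):

explained: PC1 0.5238 (52.38%), PC2 0.3016 (30.16%), PC3 0.1746 (17.46%);  cumulative: 0.5238, 0.8254, 1


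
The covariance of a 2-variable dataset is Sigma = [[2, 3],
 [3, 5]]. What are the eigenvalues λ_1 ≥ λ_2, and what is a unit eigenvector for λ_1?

Step 1 — characteristic polynomial of 2×2 Sigma:
  det(Sigma - λI) = λ² - trace · λ + det = 0.
  trace = 2 + 5 = 7, det = 2·5 - (3)² = 1.
Step 2 — discriminant:
  Δ = trace² - 4·det = 49 - 4 = 45.
Step 3 — eigenvalues:
  λ = (trace ± √Δ)/2 = (7 ± 6.7082)/2,
  λ_1 = 6.8541,  λ_2 = 0.1459.

Step 4 — unit eigenvector for λ_1: solve (Sigma - λ_1 I)v = 0. First row:
  (2 - 6.8541)·v_x + (3)·v_y = 0, i.e. (-4.8541)·v_x + (3)·v_y = 0,
  so v ∝ (b, λ_1 - a) = (3, 4.8541) = u.
  ||u|| = √((3)² + (4.8541)²) = √(32.5623) ≈ 5.7063,
  v_1 = u/||u|| ≈ (0.5257, 0.8507) (||v_1|| = 1).

λ_1 = 6.8541,  λ_2 = 0.1459;  v_1 ≈ (0.5257, 0.8507)


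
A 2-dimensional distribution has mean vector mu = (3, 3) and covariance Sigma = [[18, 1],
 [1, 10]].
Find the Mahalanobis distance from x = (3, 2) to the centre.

Step 1 — centre the observation: (x - mu) = (0, -1).

Step 2 — invert Sigma. det(Sigma) = 18·10 - (1)² = 179.
  Sigma^{-1} = (1/det) · [[d, -b], [-b, a]] = [[0.0559, -0.0056],
 [-0.0056, 0.1006]].

Step 3 — form the quadratic (x - mu)^T · Sigma^{-1} · (x - mu):
  Sigma^{-1} · (x - mu) = (0.0056, -0.1006).
  (x - mu)^T · [Sigma^{-1} · (x - mu)] = (0)·(0.0056) + (-1)·(-0.1006) = 0.1006.

Step 4 — take square root: d = √(0.1006) ≈ 0.3171.

d(x, mu) = √(0.1006) ≈ 0.3171


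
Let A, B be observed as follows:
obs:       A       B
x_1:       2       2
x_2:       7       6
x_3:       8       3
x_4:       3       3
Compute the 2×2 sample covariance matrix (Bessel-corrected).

Step 1 — column means:
  mean(A) = (2 + 7 + 8 + 3) / 4 = 20/4 = 5
  mean(B) = (2 + 6 + 3 + 3) / 4 = 14/4 = 3.5

Step 2 — sample covariance S[i,j] = (1/(n-1)) · Σ_k (x_{k,i} - mean_i) · (x_{k,j} - mean_j), with n-1 = 3.
  S[A,A] = ((-3)·(-3) + (2)·(2) + (3)·(3) + (-2)·(-2)) / 3 = 26/3 = 8.6667
  S[A,B] = ((-3)·(-1.5) + (2)·(2.5) + (3)·(-0.5) + (-2)·(-0.5)) / 3 = 9/3 = 3
  S[B,B] = ((-1.5)·(-1.5) + (2.5)·(2.5) + (-0.5)·(-0.5) + (-0.5)·(-0.5)) / 3 = 9/3 = 3

S is symmetric (S[j,i] = S[i,j]). Assembling:

S = [[8.6667, 3],
 [3, 3]]


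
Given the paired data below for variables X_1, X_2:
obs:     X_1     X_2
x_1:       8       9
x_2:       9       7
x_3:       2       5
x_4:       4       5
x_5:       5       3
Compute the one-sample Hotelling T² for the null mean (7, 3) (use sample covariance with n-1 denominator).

Step 1 — sample mean vector:
  mean(X_1) = (8 + 9 + 2 + 4 + 5) / 5 = 28/5 = 5.6
  mean(X_2) = (9 + 7 + 5 + 5 + 3) / 5 = 29/5 = 5.8
  x̄ = (5.6, 5.8),  deviation x̄ - mu_0 = (5.6, 5.8) - (7, 3) = (-1.4, 2.8).

Step 2 — sample covariance matrix, S[i,j] = (1/(n-1)) · Σ_k (x_{k,i} - mean_i) · (x_{k,j} - mean_j), divisor n-1 = 4:
  S[X_1,X_1] = ((2.4)·(2.4) + (3.4)·(3.4) + (-3.6)·(-3.6) + (-1.6)·(-1.6) + (-0.6)·(-0.6)) / 4 = 33.2/4 = 8.3
  S[X_1,X_2] = ((2.4)·(3.2) + (3.4)·(1.2) + (-3.6)·(-0.8) + (-1.6)·(-0.8) + (-0.6)·(-2.8)) / 4 = 17.6/4 = 4.4
  S[X_2,X_2] = ((3.2)·(3.2) + (1.2)·(1.2) + (-0.8)·(-0.8) + (-0.8)·(-0.8) + (-2.8)·(-2.8)) / 4 = 20.8/4 = 5.2
  S = [[8.3, 4.4],
 [4.4, 5.2]].

Step 3 — invert S. det(S) = 8.3·5.2 - (4.4)² = 23.8.
  S^{-1} = (1/det) · [[d, -b], [-b, a]] = [[0.2185, -0.1849],
 [-0.1849, 0.3487]].

Step 4 — quadratic form (x̄ - mu_0)^T · S^{-1} · (x̄ - mu_0):
  S^{-1} · (x̄ - mu_0) = (-0.8235, 1.2353),
  (x̄ - mu_0)^T · [...] = (-1.4)·(-0.8235) + (2.8)·(1.2353) = 4.6118.

Step 5 — scale by n: T² = 5 · 4.6118 = 23.0588.

T² ≈ 23.0588


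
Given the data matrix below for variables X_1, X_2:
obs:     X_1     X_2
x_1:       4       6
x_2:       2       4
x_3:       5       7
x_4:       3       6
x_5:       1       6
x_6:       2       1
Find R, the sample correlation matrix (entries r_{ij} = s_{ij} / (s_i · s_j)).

Step 1 — column means:
  mean(X_1) = (4 + 2 + 5 + 3 + 1 + 2) / 6 = 17/6 = 2.8333
  mean(X_2) = (6 + 4 + 7 + 6 + 6 + 1) / 6 = 30/6 = 5

Step 2 — sample variances and covariances s[i,j] = (1/(n-1)) · Σ_k (x_{k,i} - mean_i) · (x_{k,j} - mean_j), with n-1 = 5:
  s[X_1,X_1] = ((1.1667)·(1.1667) + (-0.8333)·(-0.8333) + (2.1667)·(2.1667) + (0.1667)·(0.1667) + (-1.8333)·(-1.8333) + (-0.8333)·(-0.8333)) / 5 = 10.8333/5 = 2.1667
  s[X_1,X_2] = ((1.1667)·(1) + (-0.8333)·(-1) + (2.1667)·(2) + (0.1667)·(1) + (-1.8333)·(1) + (-0.8333)·(-4)) / 5 = 8/5 = 1.6
  s[X_2,X_2] = ((1)·(1) + (-1)·(-1) + (2)·(2) + (1)·(1) + (1)·(1) + (-4)·(-4)) / 5 = 24/5 = 4.8
  Sample standard deviations s_i = √(s[i,i]):
  s(X_1) = √(2.1667) = 1.472
  s(X_2) = √(4.8) = 2.1909

Step 3 — r_{ij} = s_{ij} / (s_i · s_j):
  r[X_1,X_1] = 1 (diagonal).
  r[X_1,X_2] = 1.6 / (1.472 · 2.1909) = 1.6 / 3.2249 = 0.4961
  r[X_2,X_2] = 1 (diagonal).

R is symmetric with unit diagonal. Assembling:

R = [[1, 0.4961],
 [0.4961, 1]]


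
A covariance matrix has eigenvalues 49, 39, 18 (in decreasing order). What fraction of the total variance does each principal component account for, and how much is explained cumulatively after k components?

Step 1 — total variance = trace(Sigma) = Σ λ_i = 49 + 39 + 18 = 106.

Step 2 — fraction explained by component i = λ_i / Σ λ:
  PC1: 49/106 = 0.4623
  PC2: 39/106 = 0.3679
  PC3: 18/106 = 0.1698

Step 3 — cumulative fraction after k components = (λ_1 + ... + λ_k) / Σ λ:
  k = 1: 49/106 = 0.4623
  k = 2: (49 + 39)/106 = 88/106 = 0.8302
  k = 3: (49 + 39 + 18)/106 = 106/106 = 1

Summary (fraction, with percent):

explained: PC1 0.4623 (46.23%), PC2 0.3679 (36.79%), PC3 0.1698 (16.98%);  cumulative: 0.4623, 0.8302, 1


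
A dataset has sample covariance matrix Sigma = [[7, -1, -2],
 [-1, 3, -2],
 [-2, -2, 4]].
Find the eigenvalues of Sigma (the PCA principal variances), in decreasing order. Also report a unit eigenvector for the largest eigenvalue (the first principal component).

Step 1 — characteristic polynomial p(λ) = det(λI - Sigma) = λ³ - tr·λ² + c_1·λ - det, where tr = trace, c_1 = sum of the principal 2×2 minors, det = det(Sigma):
  tr = 7 + 3 + 4 = 14,
  c_1 = (7·3 - (-1)²) + (7·4 - (-2)²) + (3·4 - (-2)²) = 20 + 24 + 8 = 52,
  det = 7·(3·4 - (-2)²) - (-1)·((-1)·4 - (-2)·(-2)) + (-2)·((-1)·(-2) - 3·(-2)) = 7·(8) - (-1)·(-8) + (-2)·(8) = 32.
  So p(λ) = λ³ - 14λ² + 52λ - 32.
Step 2 — look for an integer root (rational root theorem: any rational root is an integer divisor of 32). Testing λ = 8:
  p(8) = 512 - 896 + 416 - 32 = 0  ✓
  Dividing out (λ - 8): p(λ) = (λ - 8)(λ² - 6λ + 4).
Step 3 — remaining eigenvalues from the quadratic λ² - 6λ + 4 = 0:
  Δ = 6² - 4·4 = 36 - 16 = 20,  λ = (6 ± √20)/2 = (6 ± 4.4721)/2 ≈ 5.2361 or 0.7639.
  Sorted: λ_1 = 8,  λ_2 = 5.2361,  λ_3 = 0.7639  (check: sum = 14 = tr ✓).

Step 4 — unit eigenvector for λ_1 = 8: v spans the null space of (Sigma - λ_1 I), whose rows are
  r_1 = (-1, -1, -2),  r_2 = (-1, -5, -2),  r_3 = (-2, -2, -4).
  v is orthogonal to every row, so take v ∝ r_1 × r_2 = ((-1)·(-2) - (-2)·(-5), (-2)·(-1) - (-1)·(-2), (-1)·(-5) - (-1)·(-1)) = (-8, 0, 4).
  Rescale (divide by 4; multiply by -1 so the first nonzero entry is positive): u = (2, 0, -1).
  ||u|| = √((2)² + (0)² + (-1)²) = √(5) ≈ 2.2361,  v_1 = u/||u|| ≈ (0.8944, 0, -0.4472) (||v_1|| = 1).

λ_1 = 8,  λ_2 = 5.2361,  λ_3 = 0.7639;  v_1 ≈ (0.8944, 0, -0.4472)


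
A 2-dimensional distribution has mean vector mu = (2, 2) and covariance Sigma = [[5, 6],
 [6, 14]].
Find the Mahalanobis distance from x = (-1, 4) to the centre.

Step 1 — centre the observation: (x - mu) = (-3, 2).

Step 2 — invert Sigma. det(Sigma) = 5·14 - (6)² = 34.
  Sigma^{-1} = (1/det) · [[d, -b], [-b, a]] = [[0.4118, -0.1765],
 [-0.1765, 0.1471]].

Step 3 — form the quadratic (x - mu)^T · Sigma^{-1} · (x - mu):
  Sigma^{-1} · (x - mu) = (-1.5882, 0.8235).
  (x - mu)^T · [Sigma^{-1} · (x - mu)] = (-3)·(-1.5882) + (2)·(0.8235) = 6.4118.

Step 4 — take square root: d = √(6.4118) ≈ 2.5321.

d(x, mu) = √(6.4118) ≈ 2.5321


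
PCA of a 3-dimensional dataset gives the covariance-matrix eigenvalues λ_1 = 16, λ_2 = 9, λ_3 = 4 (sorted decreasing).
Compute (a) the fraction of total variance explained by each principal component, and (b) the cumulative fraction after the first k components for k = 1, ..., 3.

Step 1 — total variance = trace(Sigma) = Σ λ_i = 16 + 9 + 4 = 29.

Step 2 — fraction explained by component i = λ_i / Σ λ:
  PC1: 16/29 = 0.5517
  PC2: 9/29 = 0.3103
  PC3: 4/29 = 0.1379

Step 3 — cumulative fraction after k components = (λ_1 + ... + λ_k) / Σ λ:
  k = 1: 16/29 = 0.5517
  k = 2: (16 + 9)/29 = 25/29 = 0.8621
  k = 3: (16 + 9 + 4)/29 = 29/29 = 1

Summary (fraction, with percent):

explained: PC1 0.5517 (55.17%), PC2 0.3103 (31.03%), PC3 0.1379 (13.79%);  cumulative: 0.5517, 0.8621, 1


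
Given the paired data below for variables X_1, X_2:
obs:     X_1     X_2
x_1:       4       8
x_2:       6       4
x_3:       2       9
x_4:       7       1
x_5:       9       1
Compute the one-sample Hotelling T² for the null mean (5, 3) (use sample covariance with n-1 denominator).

Step 1 — sample mean vector:
  mean(X_1) = (4 + 6 + 2 + 7 + 9) / 5 = 28/5 = 5.6
  mean(X_2) = (8 + 4 + 9 + 1 + 1) / 5 = 23/5 = 4.6
  x̄ = (5.6, 4.6),  deviation x̄ - mu_0 = (5.6, 4.6) - (5, 3) = (0.6, 1.6).

Step 2 — sample covariance matrix, S[i,j] = (1/(n-1)) · Σ_k (x_{k,i} - mean_i) · (x_{k,j} - mean_j), divisor n-1 = 4:
  S[X_1,X_1] = ((-1.6)·(-1.6) + (0.4)·(0.4) + (-3.6)·(-3.6) + (1.4)·(1.4) + (3.4)·(3.4)) / 4 = 29.2/4 = 7.3
  S[X_1,X_2] = ((-1.6)·(3.4) + (0.4)·(-0.6) + (-3.6)·(4.4) + (1.4)·(-3.6) + (3.4)·(-3.6)) / 4 = -38.8/4 = -9.7
  S[X_2,X_2] = ((3.4)·(3.4) + (-0.6)·(-0.6) + (4.4)·(4.4) + (-3.6)·(-3.6) + (-3.6)·(-3.6)) / 4 = 57.2/4 = 14.3
  S = [[7.3, -9.7],
 [-9.7, 14.3]].

Step 3 — invert S. det(S) = 7.3·14.3 - (-9.7)² = 10.3.
  S^{-1} = (1/det) · [[d, -b], [-b, a]] = [[1.3883, 0.9417],
 [0.9417, 0.7087]].

Step 4 — quadratic form (x̄ - mu_0)^T · S^{-1} · (x̄ - mu_0):
  S^{-1} · (x̄ - mu_0) = (2.3398, 1.699),
  (x̄ - mu_0)^T · [...] = (0.6)·(2.3398) + (1.6)·(1.699) = 4.1223.

Step 5 — scale by n: T² = 5 · 4.1223 = 20.6117.

T² ≈ 20.6117


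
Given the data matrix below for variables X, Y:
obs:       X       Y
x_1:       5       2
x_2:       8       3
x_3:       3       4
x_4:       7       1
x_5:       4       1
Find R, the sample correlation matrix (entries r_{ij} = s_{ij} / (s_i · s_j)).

Step 1 — column means:
  mean(X) = (5 + 8 + 3 + 7 + 4) / 5 = 27/5 = 5.4
  mean(Y) = (2 + 3 + 4 + 1 + 1) / 5 = 11/5 = 2.2

Step 2 — sample variances and covariances s[i,j] = (1/(n-1)) · Σ_k (x_{k,i} - mean_i) · (x_{k,j} - mean_j), with n-1 = 4:
  s[X,X] = ((-0.4)·(-0.4) + (2.6)·(2.6) + (-2.4)·(-2.4) + (1.6)·(1.6) + (-1.4)·(-1.4)) / 4 = 17.2/4 = 4.3
  s[X,Y] = ((-0.4)·(-0.2) + (2.6)·(0.8) + (-2.4)·(1.8) + (1.6)·(-1.2) + (-1.4)·(-1.2)) / 4 = -2.4/4 = -0.6
  s[Y,Y] = ((-0.2)·(-0.2) + (0.8)·(0.8) + (1.8)·(1.8) + (-1.2)·(-1.2) + (-1.2)·(-1.2)) / 4 = 6.8/4 = 1.7
  Sample standard deviations s_i = √(s[i,i]):
  s(X) = √(4.3) = 2.0736
  s(Y) = √(1.7) = 1.3038

Step 3 — r_{ij} = s_{ij} / (s_i · s_j):
  r[X,X] = 1 (diagonal).
  r[X,Y] = -0.6 / (2.0736 · 1.3038) = -0.6 / 2.7037 = -0.2219
  r[Y,Y] = 1 (diagonal).

R is symmetric with unit diagonal. Assembling:

R = [[1, -0.2219],
 [-0.2219, 1]]


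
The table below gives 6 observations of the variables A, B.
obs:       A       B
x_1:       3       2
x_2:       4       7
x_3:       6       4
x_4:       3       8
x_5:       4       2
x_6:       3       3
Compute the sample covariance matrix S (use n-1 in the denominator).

Step 1 — column means:
  mean(A) = (3 + 4 + 6 + 3 + 4 + 3) / 6 = 23/6 = 3.8333
  mean(B) = (2 + 7 + 4 + 8 + 2 + 3) / 6 = 26/6 = 4.3333

Step 2 — sample covariance S[i,j] = (1/(n-1)) · Σ_k (x_{k,i} - mean_i) · (x_{k,j} - mean_j), with n-1 = 5.
  S[A,A] = ((-0.8333)·(-0.8333) + (0.1667)·(0.1667) + (2.1667)·(2.1667) + (-0.8333)·(-0.8333) + (0.1667)·(0.1667) + (-0.8333)·(-0.8333)) / 5 = 6.8333/5 = 1.3667
  S[A,B] = ((-0.8333)·(-2.3333) + (0.1667)·(2.6667) + (2.1667)·(-0.3333) + (-0.8333)·(3.6667) + (0.1667)·(-2.3333) + (-0.8333)·(-1.3333)) / 5 = -0.6667/5 = -0.1333
  S[B,B] = ((-2.3333)·(-2.3333) + (2.6667)·(2.6667) + (-0.3333)·(-0.3333) + (3.6667)·(3.6667) + (-2.3333)·(-2.3333) + (-1.3333)·(-1.3333)) / 5 = 33.3333/5 = 6.6667

S is symmetric (S[j,i] = S[i,j]). Assembling:

S = [[1.3667, -0.1333],
 [-0.1333, 6.6667]]


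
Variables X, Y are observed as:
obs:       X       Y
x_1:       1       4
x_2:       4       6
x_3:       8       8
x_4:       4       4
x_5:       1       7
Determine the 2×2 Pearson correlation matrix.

Step 1 — column means:
  mean(X) = (1 + 4 + 8 + 4 + 1) / 5 = 18/5 = 3.6
  mean(Y) = (4 + 6 + 8 + 4 + 7) / 5 = 29/5 = 5.8

Step 2 — sample variances and covariances s[i,j] = (1/(n-1)) · Σ_k (x_{k,i} - mean_i) · (x_{k,j} - mean_j), with n-1 = 4:
  s[X,X] = ((-2.6)·(-2.6) + (0.4)·(0.4) + (4.4)·(4.4) + (0.4)·(0.4) + (-2.6)·(-2.6)) / 4 = 33.2/4 = 8.3
  s[X,Y] = ((-2.6)·(-1.8) + (0.4)·(0.2) + (4.4)·(2.2) + (0.4)·(-1.8) + (-2.6)·(1.2)) / 4 = 10.6/4 = 2.65
  s[Y,Y] = ((-1.8)·(-1.8) + (0.2)·(0.2) + (2.2)·(2.2) + (-1.8)·(-1.8) + (1.2)·(1.2)) / 4 = 12.8/4 = 3.2
  Sample standard deviations s_i = √(s[i,i]):
  s(X) = √(8.3) = 2.881
  s(Y) = √(3.2) = 1.7889

Step 3 — r_{ij} = s_{ij} / (s_i · s_j):
  r[X,X] = 1 (diagonal).
  r[X,Y] = 2.65 / (2.881 · 1.7889) = 2.65 / 5.1536 = 0.5142
  r[Y,Y] = 1 (diagonal).

R is symmetric with unit diagonal. Assembling:

R = [[1, 0.5142],
 [0.5142, 1]]


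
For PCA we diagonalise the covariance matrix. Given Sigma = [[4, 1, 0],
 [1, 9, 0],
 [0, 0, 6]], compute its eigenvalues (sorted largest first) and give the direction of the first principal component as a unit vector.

Step 1 — characteristic polynomial p(λ) = det(λI - Sigma) = λ³ - tr·λ² + c_1·λ - det, where tr = trace, c_1 = sum of the principal 2×2 minors, det = det(Sigma):
  tr = 4 + 9 + 6 = 19,
  c_1 = (4·9 - (1)²) + (4·6 - (0)²) + (9·6 - (0)²) = 35 + 24 + 54 = 113,
  det = 4·(9·6 - (0)²) - (1)·((1)·6 - (0)·(0)) + (0)·((1)·(0) - 9·(0)) = 4·(54) - (1)·(6) + (0)·(0) = 210.
  So p(λ) = λ³ - 19λ² + 113λ - 210.
Step 2 — look for an integer root (rational root theorem: any rational root is an integer divisor of 210). Testing λ = 6:
  p(6) = 216 - 684 + 678 - 210 = 0  ✓
  Dividing out (λ - 6): p(λ) = (λ - 6)(λ² - 13λ + 35).
Step 3 — remaining eigenvalues from the quadratic λ² - 13λ + 35 = 0:
  Δ = 13² - 4·35 = 169 - 140 = 29,  λ = (13 ± √29)/2 = (13 ± 5.3852)/2 ≈ 9.1926 or 3.8074.
  Sorted: λ_1 = 9.1926,  λ_2 = 6,  λ_3 = 3.8074  (check: sum = 19 = tr ✓).

Step 4 — unit eigenvector for λ_1 ≈ 9.1926: v spans the null space of (Sigma - λ_1 I), whose rows are
  r_1 = (-5.1926, 1, 0),  r_2 = (1, -0.1926, 0),  r_3 = (0, 0, -3.1926).
  v is orthogonal to every row, so take v ∝ r_1 × r_3 = ((1)·(-3.1926) - (0)·(0), (0)·(0) - (-5.1926)·(-3.1926), (-5.1926)·(0) - (1)·(0)) ≈ (-3.1926, -16.5777, 0).
  Rescale (multiply by -1 so the first nonzero entry is positive): u = (3.1926, 16.5777, 0).
  ||u|| = √((3.1926)² + (16.5777)² + (0)²) = √(285.0143) ≈ 16.8824,  v_1 = u/||u|| ≈ (0.1891, 0.982, 0) (||v_1|| = 1).

λ_1 = 9.1926,  λ_2 = 6,  λ_3 = 3.8074;  v_1 ≈ (0.1891, 0.982, 0)


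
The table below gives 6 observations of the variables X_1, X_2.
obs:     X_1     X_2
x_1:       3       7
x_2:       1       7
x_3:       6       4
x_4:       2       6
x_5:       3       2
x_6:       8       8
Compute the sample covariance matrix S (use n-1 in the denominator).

Step 1 — column means:
  mean(X_1) = (3 + 1 + 6 + 2 + 3 + 8) / 6 = 23/6 = 3.8333
  mean(X_2) = (7 + 7 + 4 + 6 + 2 + 8) / 6 = 34/6 = 5.6667

Step 2 — sample covariance S[i,j] = (1/(n-1)) · Σ_k (x_{k,i} - mean_i) · (x_{k,j} - mean_j), with n-1 = 5.
  S[X_1,X_1] = ((-0.8333)·(-0.8333) + (-2.8333)·(-2.8333) + (2.1667)·(2.1667) + (-1.8333)·(-1.8333) + (-0.8333)·(-0.8333) + (4.1667)·(4.1667)) / 5 = 34.8333/5 = 6.9667
  S[X_1,X_2] = ((-0.8333)·(1.3333) + (-2.8333)·(1.3333) + (2.1667)·(-1.6667) + (-1.8333)·(0.3333) + (-0.8333)·(-3.6667) + (4.1667)·(2.3333)) / 5 = 3.6667/5 = 0.7333
  S[X_2,X_2] = ((1.3333)·(1.3333) + (1.3333)·(1.3333) + (-1.6667)·(-1.6667) + (0.3333)·(0.3333) + (-3.6667)·(-3.6667) + (2.3333)·(2.3333)) / 5 = 25.3333/5 = 5.0667

S is symmetric (S[j,i] = S[i,j]). Assembling:

S = [[6.9667, 0.7333],
 [0.7333, 5.0667]]


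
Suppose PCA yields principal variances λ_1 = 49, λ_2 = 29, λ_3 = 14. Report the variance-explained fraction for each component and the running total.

Step 1 — total variance = trace(Sigma) = Σ λ_i = 49 + 29 + 14 = 92.

Step 2 — fraction explained by component i = λ_i / Σ λ:
  PC1: 49/92 = 0.5326
  PC2: 29/92 = 0.3152
  PC3: 14/92 = 0.1522

Step 3 — cumulative fraction after k components = (λ_1 + ... + λ_k) / Σ λ:
  k = 1: 49/92 = 0.5326
  k = 2: (49 + 29)/92 = 78/92 = 0.8478
  k = 3: (49 + 29 + 14)/92 = 92/92 = 1

Summary (fraction, with percent):

explained: PC1 0.5326 (53.26%), PC2 0.3152 (31.52%), PC3 0.1522 (15.22%);  cumulative: 0.5326, 0.8478, 1


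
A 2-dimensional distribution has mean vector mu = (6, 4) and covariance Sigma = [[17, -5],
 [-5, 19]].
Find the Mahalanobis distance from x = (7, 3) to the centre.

Step 1 — centre the observation: (x - mu) = (1, -1).

Step 2 — invert Sigma. det(Sigma) = 17·19 - (-5)² = 298.
  Sigma^{-1} = (1/det) · [[d, -b], [-b, a]] = [[0.0638, 0.0168],
 [0.0168, 0.057]].

Step 3 — form the quadratic (x - mu)^T · Sigma^{-1} · (x - mu):
  Sigma^{-1} · (x - mu) = (0.047, -0.0403).
  (x - mu)^T · [Sigma^{-1} · (x - mu)] = (1)·(0.047) + (-1)·(-0.0403) = 0.0872.

Step 4 — take square root: d = √(0.0872) ≈ 0.2954.

d(x, mu) = √(0.0872) ≈ 0.2954


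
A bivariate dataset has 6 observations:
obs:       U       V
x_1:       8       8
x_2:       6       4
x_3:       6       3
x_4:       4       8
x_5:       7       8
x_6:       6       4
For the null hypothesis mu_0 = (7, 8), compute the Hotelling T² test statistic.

Step 1 — sample mean vector:
  mean(U) = (8 + 6 + 6 + 4 + 7 + 6) / 6 = 37/6 = 6.1667
  mean(V) = (8 + 4 + 3 + 8 + 8 + 4) / 6 = 35/6 = 5.8333
  x̄ = (6.1667, 5.8333),  deviation x̄ - mu_0 = (6.1667, 5.8333) - (7, 8) = (-0.8333, -2.1667).

Step 2 — sample covariance matrix, S[i,j] = (1/(n-1)) · Σ_k (x_{k,i} - mean_i) · (x_{k,j} - mean_j), divisor n-1 = 5:
  S[U,U] = ((1.8333)·(1.8333) + (-0.1667)·(-0.1667) + (-0.1667)·(-0.1667) + (-2.1667)·(-2.1667) + (0.8333)·(0.8333) + (-0.1667)·(-0.1667)) / 5 = 8.8333/5 = 1.7667
  S[U,V] = ((1.8333)·(2.1667) + (-0.1667)·(-1.8333) + (-0.1667)·(-2.8333) + (-2.1667)·(2.1667) + (0.8333)·(2.1667) + (-0.1667)·(-1.8333)) / 5 = 2.1667/5 = 0.4333
  S[V,V] = ((2.1667)·(2.1667) + (-1.8333)·(-1.8333) + (-2.8333)·(-2.8333) + (2.1667)·(2.1667) + (2.1667)·(2.1667) + (-1.8333)·(-1.8333)) / 5 = 28.8333/5 = 5.7667
  S = [[1.7667, 0.4333],
 [0.4333, 5.7667]].

Step 3 — invert S. det(S) = 1.7667·5.7667 - (0.4333)² = 10.
  S^{-1} = (1/det) · [[d, -b], [-b, a]] = [[0.5767, -0.0433],
 [-0.0433, 0.1767]].

Step 4 — quadratic form (x̄ - mu_0)^T · S^{-1} · (x̄ - mu_0):
  S^{-1} · (x̄ - mu_0) = (-0.3867, -0.3467),
  (x̄ - mu_0)^T · [...] = (-0.8333)·(-0.3867) + (-2.1667)·(-0.3467) = 1.0733.

Step 5 — scale by n: T² = 6 · 1.0733 = 6.44.

T² ≈ 6.44


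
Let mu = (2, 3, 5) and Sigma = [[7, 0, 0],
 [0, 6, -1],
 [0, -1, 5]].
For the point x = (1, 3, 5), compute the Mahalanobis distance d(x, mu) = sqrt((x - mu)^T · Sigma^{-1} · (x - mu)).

Step 1 — centre the observation: (x - mu) = (-1, 0, 0).

Step 2 — invert Sigma (cofactor / det for 3×3, or solve directly):
  Sigma^{-1} = [[0.1429, 0, 0],
 [0, 0.1724, 0.0345],
 [0, 0.0345, 0.2069]].

Step 3 — form the quadratic (x - mu)^T · Sigma^{-1} · (x - mu):
  Sigma^{-1} · (x - mu) = (-0.1429, 0, 0).
  (x - mu)^T · [Sigma^{-1} · (x - mu)] = (-1)·(-0.1429) + (0)·(0) + (0)·(0) = 0.1429.

Step 4 — take square root: d = √(0.1429) ≈ 0.378.

d(x, mu) = √(0.1429) ≈ 0.378


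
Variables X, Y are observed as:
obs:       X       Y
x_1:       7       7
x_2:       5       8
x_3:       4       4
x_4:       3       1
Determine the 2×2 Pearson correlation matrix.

Step 1 — column means:
  mean(X) = (7 + 5 + 4 + 3) / 4 = 19/4 = 4.75
  mean(Y) = (7 + 8 + 4 + 1) / 4 = 20/4 = 5

Step 2 — sample variances and covariances s[i,j] = (1/(n-1)) · Σ_k (x_{k,i} - mean_i) · (x_{k,j} - mean_j), with n-1 = 3:
  s[X,X] = ((2.25)·(2.25) + (0.25)·(0.25) + (-0.75)·(-0.75) + (-1.75)·(-1.75)) / 3 = 8.75/3 = 2.9167
  s[X,Y] = ((2.25)·(2) + (0.25)·(3) + (-0.75)·(-1) + (-1.75)·(-4)) / 3 = 13/3 = 4.3333
  s[Y,Y] = ((2)·(2) + (3)·(3) + (-1)·(-1) + (-4)·(-4)) / 3 = 30/3 = 10
  Sample standard deviations s_i = √(s[i,i]):
  s(X) = √(2.9167) = 1.7078
  s(Y) = √(10) = 3.1623

Step 3 — r_{ij} = s_{ij} / (s_i · s_j):
  r[X,X] = 1 (diagonal).
  r[X,Y] = 4.3333 / (1.7078 · 3.1623) = 4.3333 / 5.4006 = 0.8024
  r[Y,Y] = 1 (diagonal).

R is symmetric with unit diagonal. Assembling:

R = [[1, 0.8024],
 [0.8024, 1]]


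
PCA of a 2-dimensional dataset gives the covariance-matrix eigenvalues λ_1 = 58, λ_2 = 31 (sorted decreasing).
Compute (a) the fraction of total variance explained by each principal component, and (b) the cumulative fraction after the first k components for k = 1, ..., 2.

Step 1 — total variance = trace(Sigma) = Σ λ_i = 58 + 31 = 89.

Step 2 — fraction explained by component i = λ_i / Σ λ:
  PC1: 58/89 = 0.6517
  PC2: 31/89 = 0.3483

Step 3 — cumulative fraction after k components = (λ_1 + ... + λ_k) / Σ λ:
  k = 1: 58/89 = 0.6517
  k = 2: (58 + 31)/89 = 89/89 = 1

Summary (fraction, with percent):

explained: PC1 0.6517 (65.17%), PC2 0.3483 (34.83%);  cumulative: 0.6517, 1


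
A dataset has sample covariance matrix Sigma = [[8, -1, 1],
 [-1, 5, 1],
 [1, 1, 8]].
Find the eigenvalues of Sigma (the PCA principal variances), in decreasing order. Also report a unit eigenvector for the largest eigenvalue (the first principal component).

Step 1 — characteristic polynomial p(λ) = det(λI - Sigma) = λ³ - tr·λ² + c_1·λ - det, where tr = trace, c_1 = sum of the principal 2×2 minors, det = det(Sigma):
  tr = 8 + 5 + 8 = 21,
  c_1 = (8·5 - (-1)²) + (8·8 - (1)²) + (5·8 - (1)²) = 39 + 63 + 39 = 141,
  det = 8·(5·8 - (1)²) - (-1)·((-1)·8 - (1)·(1)) + (1)·((-1)·(1) - 5·(1)) = 8·(39) - (-1)·(-9) + (1)·(-6) = 297.
  So p(λ) = λ³ - 21λ² + 141λ - 297.
Step 2 — look for an integer root (rational root theorem: any rational root is an integer divisor of 297). Testing λ = 9:
  p(9) = 729 - 1701 + 1269 - 297 = 0  ✓
  Dividing out (λ - 9): p(λ) = (λ - 9)(λ² - 12λ + 33).
Step 3 — remaining eigenvalues from the quadratic λ² - 12λ + 33 = 0:
  Δ = 12² - 4·33 = 144 - 132 = 12,  λ = (12 ± √12)/2 = (12 ± 3.4641)/2 ≈ 7.7321 or 4.2679.
  Sorted: λ_1 = 9,  λ_2 = 7.7321,  λ_3 = 4.2679  (check: sum = 21 = tr ✓).

Step 4 — unit eigenvector for λ_1 = 9: v spans the null space of (Sigma - λ_1 I), whose rows are
  r_1 = (-1, -1, 1),  r_2 = (-1, -4, 1),  r_3 = (1, 1, -1).
  v is orthogonal to every row, so take v ∝ r_1 × r_2 = ((-1)·(1) - (1)·(-4), (1)·(-1) - (-1)·(1), (-1)·(-4) - (-1)·(-1)) = (3, 0, 3).
  Rescale (divide by 3): u = (1, 0, 1).
  ||u|| = √((1)² + (0)² + (1)²) = √(2) ≈ 1.4142,  v_1 = u/||u|| ≈ (0.7071, 0, 0.7071) (||v_1|| = 1).

λ_1 = 9,  λ_2 = 7.7321,  λ_3 = 4.2679;  v_1 ≈ (0.7071, 0, 0.7071)


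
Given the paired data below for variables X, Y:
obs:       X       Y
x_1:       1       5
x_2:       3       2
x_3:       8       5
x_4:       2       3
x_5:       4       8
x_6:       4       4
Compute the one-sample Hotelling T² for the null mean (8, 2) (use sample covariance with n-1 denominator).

Step 1 — sample mean vector:
  mean(X) = (1 + 3 + 8 + 2 + 4 + 4) / 6 = 22/6 = 3.6667
  mean(Y) = (5 + 2 + 5 + 3 + 8 + 4) / 6 = 27/6 = 4.5
  x̄ = (3.6667, 4.5),  deviation x̄ - mu_0 = (3.6667, 4.5) - (8, 2) = (-4.3333, 2.5).

Step 2 — sample covariance matrix, S[i,j] = (1/(n-1)) · Σ_k (x_{k,i} - mean_i) · (x_{k,j} - mean_j), divisor n-1 = 5:
  S[X,X] = ((-2.6667)·(-2.6667) + (-0.6667)·(-0.6667) + (4.3333)·(4.3333) + (-1.6667)·(-1.6667) + (0.3333)·(0.3333) + (0.3333)·(0.3333)) / 5 = 29.3333/5 = 5.8667
  S[X,Y] = ((-2.6667)·(0.5) + (-0.6667)·(-2.5) + (4.3333)·(0.5) + (-1.6667)·(-1.5) + (0.3333)·(3.5) + (0.3333)·(-0.5)) / 5 = 6/5 = 1.2
  S[Y,Y] = ((0.5)·(0.5) + (-2.5)·(-2.5) + (0.5)·(0.5) + (-1.5)·(-1.5) + (3.5)·(3.5) + (-0.5)·(-0.5)) / 5 = 21.5/5 = 4.3
  S = [[5.8667, 1.2],
 [1.2, 4.3]].

Step 3 — invert S. det(S) = 5.8667·4.3 - (1.2)² = 23.7867.
  S^{-1} = (1/det) · [[d, -b], [-b, a]] = [[0.1808, -0.0504],
 [-0.0504, 0.2466]].

Step 4 — quadratic form (x̄ - mu_0)^T · S^{-1} · (x̄ - mu_0):
  S^{-1} · (x̄ - mu_0) = (-0.9095, 0.8352),
  (x̄ - mu_0)^T · [...] = (-4.3333)·(-0.9095) + (2.5)·(0.8352) = 6.0291.

Step 5 — scale by n: T² = 6 · 6.0291 = 36.1743.

T² ≈ 36.1743


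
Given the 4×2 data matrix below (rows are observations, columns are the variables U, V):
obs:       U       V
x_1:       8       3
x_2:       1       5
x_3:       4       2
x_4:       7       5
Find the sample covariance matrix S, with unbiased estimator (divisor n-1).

Step 1 — column means:
  mean(U) = (8 + 1 + 4 + 7) / 4 = 20/4 = 5
  mean(V) = (3 + 5 + 2 + 5) / 4 = 15/4 = 3.75

Step 2 — sample covariance S[i,j] = (1/(n-1)) · Σ_k (x_{k,i} - mean_i) · (x_{k,j} - mean_j), with n-1 = 3.
  S[U,U] = ((3)·(3) + (-4)·(-4) + (-1)·(-1) + (2)·(2)) / 3 = 30/3 = 10
  S[U,V] = ((3)·(-0.75) + (-4)·(1.25) + (-1)·(-1.75) + (2)·(1.25)) / 3 = -3/3 = -1
  S[V,V] = ((-0.75)·(-0.75) + (1.25)·(1.25) + (-1.75)·(-1.75) + (1.25)·(1.25)) / 3 = 6.75/3 = 2.25

S is symmetric (S[j,i] = S[i,j]). Assembling:

S = [[10, -1],
 [-1, 2.25]]


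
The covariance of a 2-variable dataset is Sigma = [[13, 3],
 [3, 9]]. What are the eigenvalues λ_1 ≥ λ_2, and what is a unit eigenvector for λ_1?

Step 1 — characteristic polynomial of 2×2 Sigma:
  det(Sigma - λI) = λ² - trace · λ + det = 0.
  trace = 13 + 9 = 22, det = 13·9 - (3)² = 108.
Step 2 — discriminant:
  Δ = trace² - 4·det = 484 - 432 = 52.
Step 3 — eigenvalues:
  λ = (trace ± √Δ)/2 = (22 ± 7.2111)/2,
  λ_1 = 14.6056,  λ_2 = 7.3944.

Step 4 — unit eigenvector for λ_1: solve (Sigma - λ_1 I)v = 0. First row:
  (13 - 14.6056)·v_x + (3)·v_y = 0, i.e. (-1.6056)·v_x + (3)·v_y = 0,
  so v ∝ (b, λ_1 - a) = (3, 1.6056) = u.
  ||u|| = √((3)² + (1.6056)²) = √(11.5778) ≈ 3.4026,
  v_1 = u/||u|| ≈ (0.8817, 0.4719) (||v_1|| = 1).

λ_1 = 14.6056,  λ_2 = 7.3944;  v_1 ≈ (0.8817, 0.4719)


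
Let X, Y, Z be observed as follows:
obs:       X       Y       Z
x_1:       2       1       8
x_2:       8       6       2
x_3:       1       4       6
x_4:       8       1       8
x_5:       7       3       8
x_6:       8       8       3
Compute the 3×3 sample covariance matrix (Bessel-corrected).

Step 1 — column means:
  mean(X) = (2 + 8 + 1 + 8 + 7 + 8) / 6 = 34/6 = 5.6667
  mean(Y) = (1 + 6 + 4 + 1 + 3 + 8) / 6 = 23/6 = 3.8333
  mean(Z) = (8 + 2 + 6 + 8 + 8 + 3) / 6 = 35/6 = 5.8333

Step 2 — sample covariance S[i,j] = (1/(n-1)) · Σ_k (x_{k,i} - mean_i) · (x_{k,j} - mean_j), with n-1 = 5.
  S[X,X] = ((-3.6667)·(-3.6667) + (2.3333)·(2.3333) + (-4.6667)·(-4.6667) + (2.3333)·(2.3333) + (1.3333)·(1.3333) + (2.3333)·(2.3333)) / 5 = 53.3333/5 = 10.6667
  S[X,Y] = ((-3.6667)·(-2.8333) + (2.3333)·(2.1667) + (-4.6667)·(0.1667) + (2.3333)·(-2.8333) + (1.3333)·(-0.8333) + (2.3333)·(4.1667)) / 5 = 16.6667/5 = 3.3333
  S[X,Z] = ((-3.6667)·(2.1667) + (2.3333)·(-3.8333) + (-4.6667)·(0.1667) + (2.3333)·(2.1667) + (1.3333)·(2.1667) + (2.3333)·(-2.8333)) / 5 = -16.3333/5 = -3.2667
  S[Y,Y] = ((-2.8333)·(-2.8333) + (2.1667)·(2.1667) + (0.1667)·(0.1667) + (-2.8333)·(-2.8333) + (-0.8333)·(-0.8333) + (4.1667)·(4.1667)) / 5 = 38.8333/5 = 7.7667
  S[Y,Z] = ((-2.8333)·(2.1667) + (2.1667)·(-3.8333) + (0.1667)·(0.1667) + (-2.8333)·(2.1667) + (-0.8333)·(2.1667) + (4.1667)·(-2.8333)) / 5 = -34.1667/5 = -6.8333
  S[Z,Z] = ((2.1667)·(2.1667) + (-3.8333)·(-3.8333) + (0.1667)·(0.1667) + (2.1667)·(2.1667) + (2.1667)·(2.1667) + (-2.8333)·(-2.8333)) / 5 = 36.8333/5 = 7.3667

S is symmetric (S[j,i] = S[i,j]). Assembling:

S = [[10.6667, 3.3333, -3.2667],
 [3.3333, 7.7667, -6.8333],
 [-3.2667, -6.8333, 7.3667]]


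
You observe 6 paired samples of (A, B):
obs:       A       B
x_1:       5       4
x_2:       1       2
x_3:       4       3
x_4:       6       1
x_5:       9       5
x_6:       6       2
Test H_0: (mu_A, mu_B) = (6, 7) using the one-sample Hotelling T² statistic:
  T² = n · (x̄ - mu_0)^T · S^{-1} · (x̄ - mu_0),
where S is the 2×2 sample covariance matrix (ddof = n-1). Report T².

Step 1 — sample mean vector:
  mean(A) = (5 + 1 + 4 + 6 + 9 + 6) / 6 = 31/6 = 5.1667
  mean(B) = (4 + 2 + 3 + 1 + 5 + 2) / 6 = 17/6 = 2.8333
  x̄ = (5.1667, 2.8333),  deviation x̄ - mu_0 = (5.1667, 2.8333) - (6, 7) = (-0.8333, -4.1667).

Step 2 — sample covariance matrix, S[i,j] = (1/(n-1)) · Σ_k (x_{k,i} - mean_i) · (x_{k,j} - mean_j), divisor n-1 = 5:
  S[A,A] = ((-0.1667)·(-0.1667) + (-4.1667)·(-4.1667) + (-1.1667)·(-1.1667) + (0.8333)·(0.8333) + (3.8333)·(3.8333) + (0.8333)·(0.8333)) / 5 = 34.8333/5 = 6.9667
  S[A,B] = ((-0.1667)·(1.1667) + (-4.1667)·(-0.8333) + (-1.1667)·(0.1667) + (0.8333)·(-1.8333) + (3.8333)·(2.1667) + (0.8333)·(-0.8333)) / 5 = 9.1667/5 = 1.8333
  S[B,B] = ((1.1667)·(1.1667) + (-0.8333)·(-0.8333) + (0.1667)·(0.1667) + (-1.8333)·(-1.8333) + (2.1667)·(2.1667) + (-0.8333)·(-0.8333)) / 5 = 10.8333/5 = 2.1667
  S = [[6.9667, 1.8333],
 [1.8333, 2.1667]].

Step 3 — invert S. det(S) = 6.9667·2.1667 - (1.8333)² = 11.7333.
  S^{-1} = (1/det) · [[d, -b], [-b, a]] = [[0.1847, -0.1562],
 [-0.1562, 0.5937]].

Step 4 — quadratic form (x̄ - mu_0)^T · S^{-1} · (x̄ - mu_0):
  S^{-1} · (x̄ - mu_0) = (0.4972, -2.3437),
  (x̄ - mu_0)^T · [...] = (-0.8333)·(0.4972) + (-4.1667)·(-2.3437) = 9.3513.

Step 5 — scale by n: T² = 6 · 9.3513 = 56.108.

T² ≈ 56.108


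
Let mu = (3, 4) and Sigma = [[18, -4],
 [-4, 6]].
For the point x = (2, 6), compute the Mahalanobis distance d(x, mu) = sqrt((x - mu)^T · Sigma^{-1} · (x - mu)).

Step 1 — centre the observation: (x - mu) = (-1, 2).

Step 2 — invert Sigma. det(Sigma) = 18·6 - (-4)² = 92.
  Sigma^{-1} = (1/det) · [[d, -b], [-b, a]] = [[0.0652, 0.0435],
 [0.0435, 0.1957]].

Step 3 — form the quadratic (x - mu)^T · Sigma^{-1} · (x - mu):
  Sigma^{-1} · (x - mu) = (0.0217, 0.3478).
  (x - mu)^T · [Sigma^{-1} · (x - mu)] = (-1)·(0.0217) + (2)·(0.3478) = 0.6739.

Step 4 — take square root: d = √(0.6739) ≈ 0.8209.

d(x, mu) = √(0.6739) ≈ 0.8209


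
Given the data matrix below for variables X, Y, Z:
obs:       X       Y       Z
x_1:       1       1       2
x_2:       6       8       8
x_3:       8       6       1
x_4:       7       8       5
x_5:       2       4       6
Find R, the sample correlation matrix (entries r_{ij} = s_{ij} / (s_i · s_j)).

Step 1 — column means:
  mean(X) = (1 + 6 + 8 + 7 + 2) / 5 = 24/5 = 4.8
  mean(Y) = (1 + 8 + 6 + 8 + 4) / 5 = 27/5 = 5.4
  mean(Z) = (2 + 8 + 1 + 5 + 6) / 5 = 22/5 = 4.4

Step 2 — sample variances and covariances s[i,j] = (1/(n-1)) · Σ_k (x_{k,i} - mean_i) · (x_{k,j} - mean_j), with n-1 = 4:
  s[X,X] = ((-3.8)·(-3.8) + (1.2)·(1.2) + (3.2)·(3.2) + (2.2)·(2.2) + (-2.8)·(-2.8)) / 4 = 38.8/4 = 9.7
  s[X,Y] = ((-3.8)·(-4.4) + (1.2)·(2.6) + (3.2)·(0.6) + (2.2)·(2.6) + (-2.8)·(-1.4)) / 4 = 31.4/4 = 7.85
  s[X,Z] = ((-3.8)·(-2.4) + (1.2)·(3.6) + (3.2)·(-3.4) + (2.2)·(0.6) + (-2.8)·(1.6)) / 4 = -0.6/4 = -0.15
  s[Y,Y] = ((-4.4)·(-4.4) + (2.6)·(2.6) + (0.6)·(0.6) + (2.6)·(2.6) + (-1.4)·(-1.4)) / 4 = 35.2/4 = 8.8
  s[Y,Z] = ((-4.4)·(-2.4) + (2.6)·(3.6) + (0.6)·(-3.4) + (2.6)·(0.6) + (-1.4)·(1.6)) / 4 = 17.2/4 = 4.3
  s[Z,Z] = ((-2.4)·(-2.4) + (3.6)·(3.6) + (-3.4)·(-3.4) + (0.6)·(0.6) + (1.6)·(1.6)) / 4 = 33.2/4 = 8.3
  Sample standard deviations s_i = √(s[i,i]):
  s(X) = √(9.7) = 3.1145
  s(Y) = √(8.8) = 2.9665
  s(Z) = √(8.3) = 2.881

Step 3 — r_{ij} = s_{ij} / (s_i · s_j):
  r[X,X] = 1 (diagonal).
  r[X,Y] = 7.85 / (3.1145 · 2.9665) = 7.85 / 9.239 = 0.8497
  r[X,Z] = -0.15 / (3.1145 · 2.881) = -0.15 / 8.9727 = -0.0167
  r[Y,Y] = 1 (diagonal).
  r[Y,Z] = 4.3 / (2.9665 · 2.881) = 4.3 / 8.5463 = 0.5031
  r[Z,Z] = 1 (diagonal).

R is symmetric with unit diagonal. Assembling:

R = [[1, 0.8497, -0.0167],
 [0.8497, 1, 0.5031],
 [-0.0167, 0.5031, 1]]


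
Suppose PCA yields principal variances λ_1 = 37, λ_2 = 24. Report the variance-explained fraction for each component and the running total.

Step 1 — total variance = trace(Sigma) = Σ λ_i = 37 + 24 = 61.

Step 2 — fraction explained by component i = λ_i / Σ λ:
  PC1: 37/61 = 0.6066
  PC2: 24/61 = 0.3934

Step 3 — cumulative fraction after k components = (λ_1 + ... + λ_k) / Σ λ:
  k = 1: 37/61 = 0.6066
  k = 2: (37 + 24)/61 = 61/61 = 1

Summary (fraction, with percent):

explained: PC1 0.6066 (60.66%), PC2 0.3934 (39.34%);  cumulative: 0.6066, 1


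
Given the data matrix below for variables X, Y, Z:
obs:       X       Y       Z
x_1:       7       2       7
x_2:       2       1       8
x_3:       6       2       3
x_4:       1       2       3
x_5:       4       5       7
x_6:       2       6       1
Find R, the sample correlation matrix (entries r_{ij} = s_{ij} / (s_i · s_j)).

Step 1 — column means:
  mean(X) = (7 + 2 + 6 + 1 + 4 + 2) / 6 = 22/6 = 3.6667
  mean(Y) = (2 + 1 + 2 + 2 + 5 + 6) / 6 = 18/6 = 3
  mean(Z) = (7 + 8 + 3 + 3 + 7 + 1) / 6 = 29/6 = 4.8333

Step 2 — sample variances and covariances s[i,j] = (1/(n-1)) · Σ_k (x_{k,i} - mean_i) · (x_{k,j} - mean_j), with n-1 = 5:
  s[X,X] = ((3.3333)·(3.3333) + (-1.6667)·(-1.6667) + (2.3333)·(2.3333) + (-2.6667)·(-2.6667) + (0.3333)·(0.3333) + (-1.6667)·(-1.6667)) / 5 = 29.3333/5 = 5.8667
  s[X,Y] = ((3.3333)·(-1) + (-1.6667)·(-2) + (2.3333)·(-1) + (-2.6667)·(-1) + (0.3333)·(2) + (-1.6667)·(3)) / 5 = -4/5 = -0.8
  s[X,Z] = ((3.3333)·(2.1667) + (-1.6667)·(3.1667) + (2.3333)·(-1.8333) + (-2.6667)·(-1.8333) + (0.3333)·(2.1667) + (-1.6667)·(-3.8333)) / 5 = 9.6667/5 = 1.9333
  s[Y,Y] = ((-1)·(-1) + (-2)·(-2) + (-1)·(-1) + (-1)·(-1) + (2)·(2) + (3)·(3)) / 5 = 20/5 = 4
  s[Y,Z] = ((-1)·(2.1667) + (-2)·(3.1667) + (-1)·(-1.8333) + (-1)·(-1.8333) + (2)·(2.1667) + (3)·(-3.8333)) / 5 = -12/5 = -2.4
  s[Z,Z] = ((2.1667)·(2.1667) + (3.1667)·(3.1667) + (-1.8333)·(-1.8333) + (-1.8333)·(-1.8333) + (2.1667)·(2.1667) + (-3.8333)·(-3.8333)) / 5 = 40.8333/5 = 8.1667
  Sample standard deviations s_i = √(s[i,i]):
  s(X) = √(5.8667) = 2.4221
  s(Y) = √(4) = 2
  s(Z) = √(8.1667) = 2.8577

Step 3 — r_{ij} = s_{ij} / (s_i · s_j):
  r[X,X] = 1 (diagonal).
  r[X,Y] = -0.8 / (2.4221 · 2) = -0.8 / 4.8442 = -0.1651
  r[X,Z] = 1.9333 / (2.4221 · 2.8577) = 1.9333 / 6.9218 = 0.2793
  r[Y,Y] = 1 (diagonal).
  r[Y,Z] = -2.4 / (2 · 2.8577) = -2.4 / 5.7155 = -0.4199
  r[Z,Z] = 1 (diagonal).

R is symmetric with unit diagonal. Assembling:

R = [[1, -0.1651, 0.2793],
 [-0.1651, 1, -0.4199],
 [0.2793, -0.4199, 1]]


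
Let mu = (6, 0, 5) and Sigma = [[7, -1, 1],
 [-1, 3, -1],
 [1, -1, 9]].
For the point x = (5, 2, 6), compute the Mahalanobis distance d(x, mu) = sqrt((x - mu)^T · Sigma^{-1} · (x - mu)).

Step 1 — centre the observation: (x - mu) = (-1, 2, 1).

Step 2 — invert Sigma (cofactor / det for 3×3, or solve directly):
  Sigma^{-1} = [[0.1512, 0.0465, -0.0116],
 [0.0465, 0.3605, 0.0349],
 [-0.0116, 0.0349, 0.1163]].

Step 3 — form the quadratic (x - mu)^T · Sigma^{-1} · (x - mu):
  Sigma^{-1} · (x - mu) = (-0.0698, 0.7093, 0.1977).
  (x - mu)^T · [Sigma^{-1} · (x - mu)] = (-1)·(-0.0698) + (2)·(0.7093) + (1)·(0.1977) = 1.686.

Step 4 — take square root: d = √(1.686) ≈ 1.2985.

d(x, mu) = √(1.686) ≈ 1.2985


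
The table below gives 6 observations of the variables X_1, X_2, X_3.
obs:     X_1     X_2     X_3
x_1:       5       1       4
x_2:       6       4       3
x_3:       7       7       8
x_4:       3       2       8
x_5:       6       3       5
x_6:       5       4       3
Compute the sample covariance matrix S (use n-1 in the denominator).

Step 1 — column means:
  mean(X_1) = (5 + 6 + 7 + 3 + 6 + 5) / 6 = 32/6 = 5.3333
  mean(X_2) = (1 + 4 + 7 + 2 + 3 + 4) / 6 = 21/6 = 3.5
  mean(X_3) = (4 + 3 + 8 + 8 + 5 + 3) / 6 = 31/6 = 5.1667

Step 2 — sample covariance S[i,j] = (1/(n-1)) · Σ_k (x_{k,i} - mean_i) · (x_{k,j} - mean_j), with n-1 = 5.
  S[X_1,X_1] = ((-0.3333)·(-0.3333) + (0.6667)·(0.6667) + (1.6667)·(1.6667) + (-2.3333)·(-2.3333) + (0.6667)·(0.6667) + (-0.3333)·(-0.3333)) / 5 = 9.3333/5 = 1.8667
  S[X_1,X_2] = ((-0.3333)·(-2.5) + (0.6667)·(0.5) + (1.6667)·(3.5) + (-2.3333)·(-1.5) + (0.6667)·(-0.5) + (-0.3333)·(0.5)) / 5 = 10/5 = 2
  S[X_1,X_3] = ((-0.3333)·(-1.1667) + (0.6667)·(-2.1667) + (1.6667)·(2.8333) + (-2.3333)·(2.8333) + (0.6667)·(-0.1667) + (-0.3333)·(-2.1667)) / 5 = -2.3333/5 = -0.4667
  S[X_2,X_2] = ((-2.5)·(-2.5) + (0.5)·(0.5) + (3.5)·(3.5) + (-1.5)·(-1.5) + (-0.5)·(-0.5) + (0.5)·(0.5)) / 5 = 21.5/5 = 4.3
  S[X_2,X_3] = ((-2.5)·(-1.1667) + (0.5)·(-2.1667) + (3.5)·(2.8333) + (-1.5)·(2.8333) + (-0.5)·(-0.1667) + (0.5)·(-2.1667)) / 5 = 6.5/5 = 1.3
  S[X_3,X_3] = ((-1.1667)·(-1.1667) + (-2.1667)·(-2.1667) + (2.8333)·(2.8333) + (2.8333)·(2.8333) + (-0.1667)·(-0.1667) + (-2.1667)·(-2.1667)) / 5 = 26.8333/5 = 5.3667

S is symmetric (S[j,i] = S[i,j]). Assembling:

S = [[1.8667, 2, -0.4667],
 [2, 4.3, 1.3],
 [-0.4667, 1.3, 5.3667]]
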